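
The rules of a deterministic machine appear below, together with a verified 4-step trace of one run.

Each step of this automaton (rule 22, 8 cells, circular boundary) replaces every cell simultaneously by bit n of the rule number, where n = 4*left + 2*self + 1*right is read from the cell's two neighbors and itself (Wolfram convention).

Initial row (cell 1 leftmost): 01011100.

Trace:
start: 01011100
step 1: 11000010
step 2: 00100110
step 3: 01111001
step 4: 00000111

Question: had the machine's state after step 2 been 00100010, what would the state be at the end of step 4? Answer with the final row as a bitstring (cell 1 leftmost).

state after step 2 := 00100010
step 3: 01110111
step 4: 00000000

00000000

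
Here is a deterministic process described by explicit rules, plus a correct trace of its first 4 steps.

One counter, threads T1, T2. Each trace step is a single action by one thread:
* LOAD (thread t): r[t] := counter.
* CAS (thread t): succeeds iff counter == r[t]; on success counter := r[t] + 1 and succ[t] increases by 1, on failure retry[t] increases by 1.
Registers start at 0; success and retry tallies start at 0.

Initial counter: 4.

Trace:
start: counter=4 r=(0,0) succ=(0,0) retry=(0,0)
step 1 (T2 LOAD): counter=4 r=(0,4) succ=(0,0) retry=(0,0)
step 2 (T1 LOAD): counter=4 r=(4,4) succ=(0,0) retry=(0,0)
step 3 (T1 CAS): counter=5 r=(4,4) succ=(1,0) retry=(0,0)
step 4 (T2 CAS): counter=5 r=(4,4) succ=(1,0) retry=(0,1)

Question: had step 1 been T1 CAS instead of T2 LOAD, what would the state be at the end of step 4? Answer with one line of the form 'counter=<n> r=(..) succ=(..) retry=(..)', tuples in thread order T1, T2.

counter=5 r=(4,0) succ=(1,0) retry=(1,1)

(re-executing from step 1 with the substitution; state before step 1: counter=4 r=(0,0) succ=(0,0) retry=(0,0))
step 1 (T1 CAS): counter=4 r=(0,0) succ=(0,0) retry=(1,0)
step 2 (T1 LOAD): counter=4 r=(4,0) succ=(0,0) retry=(1,0)
step 3 (T1 CAS): counter=5 r=(4,0) succ=(1,0) retry=(1,0)
step 4 (T2 CAS): counter=5 r=(4,0) succ=(1,0) retry=(1,1)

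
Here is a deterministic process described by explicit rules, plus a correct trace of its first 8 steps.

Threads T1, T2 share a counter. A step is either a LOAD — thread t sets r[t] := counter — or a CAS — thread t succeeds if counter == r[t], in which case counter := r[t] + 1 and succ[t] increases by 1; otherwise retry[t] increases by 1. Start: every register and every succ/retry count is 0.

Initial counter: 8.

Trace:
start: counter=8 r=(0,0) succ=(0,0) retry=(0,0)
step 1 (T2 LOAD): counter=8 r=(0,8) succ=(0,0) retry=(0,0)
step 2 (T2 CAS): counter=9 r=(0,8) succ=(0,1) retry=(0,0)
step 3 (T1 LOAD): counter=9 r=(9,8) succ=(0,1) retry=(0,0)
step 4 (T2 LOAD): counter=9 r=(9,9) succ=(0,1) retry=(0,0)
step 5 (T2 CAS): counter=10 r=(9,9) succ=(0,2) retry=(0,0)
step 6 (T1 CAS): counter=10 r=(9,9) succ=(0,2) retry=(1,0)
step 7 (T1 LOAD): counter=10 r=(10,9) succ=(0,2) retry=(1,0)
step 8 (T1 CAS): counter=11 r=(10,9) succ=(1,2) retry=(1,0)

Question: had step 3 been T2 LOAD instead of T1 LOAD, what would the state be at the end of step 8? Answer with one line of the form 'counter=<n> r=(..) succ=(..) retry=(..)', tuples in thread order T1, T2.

counter=11 r=(10,9) succ=(1,2) retry=(1,0)

(re-executing from step 3 with the substitution; state before step 3: counter=9 r=(0,8) succ=(0,1) retry=(0,0))
step 3 (T2 LOAD): counter=9 r=(0,9) succ=(0,1) retry=(0,0)
step 4 (T2 LOAD): counter=9 r=(0,9) succ=(0,1) retry=(0,0)
step 5 (T2 CAS): counter=10 r=(0,9) succ=(0,2) retry=(0,0)
step 6 (T1 CAS): counter=10 r=(0,9) succ=(0,2) retry=(1,0)
step 7 (T1 LOAD): counter=10 r=(10,9) succ=(0,2) retry=(1,0)
step 8 (T1 CAS): counter=11 r=(10,9) succ=(1,2) retry=(1,0)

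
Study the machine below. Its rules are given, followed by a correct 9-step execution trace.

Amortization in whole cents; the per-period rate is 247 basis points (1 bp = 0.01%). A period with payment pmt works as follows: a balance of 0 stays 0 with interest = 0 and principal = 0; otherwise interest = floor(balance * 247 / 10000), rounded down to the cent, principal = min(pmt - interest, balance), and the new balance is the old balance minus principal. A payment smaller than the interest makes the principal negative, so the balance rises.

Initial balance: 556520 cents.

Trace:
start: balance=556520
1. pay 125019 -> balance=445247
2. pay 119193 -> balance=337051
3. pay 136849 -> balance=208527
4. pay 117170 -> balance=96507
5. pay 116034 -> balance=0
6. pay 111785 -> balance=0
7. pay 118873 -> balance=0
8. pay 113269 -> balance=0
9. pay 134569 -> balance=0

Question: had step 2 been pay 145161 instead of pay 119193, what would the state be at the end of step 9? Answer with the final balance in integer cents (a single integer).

0

(re-executing from step 2 with the substitution; state before step 2: balance=445247)
2. pay 145161 -> balance=311083
3. pay 136849 -> balance=181917
4. pay 117170 -> balance=69240
5. pay 116034 -> balance=0
6. pay 111785 -> balance=0
7. pay 118873 -> balance=0
8. pay 113269 -> balance=0
9. pay 134569 -> balance=0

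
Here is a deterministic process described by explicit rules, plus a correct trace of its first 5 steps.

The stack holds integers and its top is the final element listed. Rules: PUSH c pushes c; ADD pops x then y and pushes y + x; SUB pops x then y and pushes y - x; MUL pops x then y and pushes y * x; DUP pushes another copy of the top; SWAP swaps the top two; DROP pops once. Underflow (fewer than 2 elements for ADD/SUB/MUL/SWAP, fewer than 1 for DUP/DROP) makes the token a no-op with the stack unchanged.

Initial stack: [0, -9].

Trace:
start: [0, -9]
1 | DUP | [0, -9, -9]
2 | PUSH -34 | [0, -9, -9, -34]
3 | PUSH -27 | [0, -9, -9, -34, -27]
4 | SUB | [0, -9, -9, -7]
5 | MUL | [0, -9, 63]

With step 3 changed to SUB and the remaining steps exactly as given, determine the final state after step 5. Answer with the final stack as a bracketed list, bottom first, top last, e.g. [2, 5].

(re-executing from step 3 with the substitution; state before step 3: [0, -9, -9, -34])
3 | SUB | [0, -9, 25]
4 | SUB | [0, -34]
5 | MUL | [0]

[0]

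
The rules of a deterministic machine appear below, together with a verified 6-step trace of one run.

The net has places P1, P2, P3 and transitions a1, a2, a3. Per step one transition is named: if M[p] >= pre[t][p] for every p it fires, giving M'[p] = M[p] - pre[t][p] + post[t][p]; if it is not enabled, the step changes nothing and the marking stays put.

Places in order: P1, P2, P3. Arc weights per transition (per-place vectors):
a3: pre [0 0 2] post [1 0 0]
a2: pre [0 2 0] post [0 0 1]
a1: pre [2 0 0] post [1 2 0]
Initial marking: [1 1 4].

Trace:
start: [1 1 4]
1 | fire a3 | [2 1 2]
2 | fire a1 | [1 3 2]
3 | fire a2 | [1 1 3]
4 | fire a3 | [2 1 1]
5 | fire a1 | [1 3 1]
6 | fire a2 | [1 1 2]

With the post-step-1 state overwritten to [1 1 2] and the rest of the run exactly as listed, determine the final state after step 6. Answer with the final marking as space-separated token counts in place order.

state after step 1 := [1 1 2]
2 | fire a1 | [1 1 2]
3 | fire a2 | [1 1 2]
4 | fire a3 | [2 1 0]
5 | fire a1 | [1 3 0]
6 | fire a2 | [1 1 1]

1 1 1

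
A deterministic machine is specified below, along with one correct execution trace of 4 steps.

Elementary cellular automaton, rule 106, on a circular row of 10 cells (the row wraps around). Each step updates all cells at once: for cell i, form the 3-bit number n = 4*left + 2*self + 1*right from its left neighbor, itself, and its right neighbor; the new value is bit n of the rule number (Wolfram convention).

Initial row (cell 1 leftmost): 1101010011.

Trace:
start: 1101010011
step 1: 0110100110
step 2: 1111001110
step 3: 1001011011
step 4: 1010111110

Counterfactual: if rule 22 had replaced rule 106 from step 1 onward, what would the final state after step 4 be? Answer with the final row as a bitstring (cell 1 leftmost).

0111111000

(re-executing steps 1..4 under rule 22; state before step 1: 1101010011)
step 1: 0001011100
step 2: 0011000010
step 3: 0100100111
step 4: 0111111000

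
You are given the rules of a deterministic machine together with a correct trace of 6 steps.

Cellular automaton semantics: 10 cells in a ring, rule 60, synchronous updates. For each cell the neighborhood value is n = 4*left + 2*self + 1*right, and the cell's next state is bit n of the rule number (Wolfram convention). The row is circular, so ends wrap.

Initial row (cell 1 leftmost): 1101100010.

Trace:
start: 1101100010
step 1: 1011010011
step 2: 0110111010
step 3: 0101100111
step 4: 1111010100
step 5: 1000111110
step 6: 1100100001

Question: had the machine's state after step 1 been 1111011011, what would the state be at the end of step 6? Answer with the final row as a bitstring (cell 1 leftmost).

0110110101

state after step 1 := 1111011011
step 2: 0000110110
step 3: 0000101101
step 4: 1000111011
step 5: 0100100110
step 6: 0110110101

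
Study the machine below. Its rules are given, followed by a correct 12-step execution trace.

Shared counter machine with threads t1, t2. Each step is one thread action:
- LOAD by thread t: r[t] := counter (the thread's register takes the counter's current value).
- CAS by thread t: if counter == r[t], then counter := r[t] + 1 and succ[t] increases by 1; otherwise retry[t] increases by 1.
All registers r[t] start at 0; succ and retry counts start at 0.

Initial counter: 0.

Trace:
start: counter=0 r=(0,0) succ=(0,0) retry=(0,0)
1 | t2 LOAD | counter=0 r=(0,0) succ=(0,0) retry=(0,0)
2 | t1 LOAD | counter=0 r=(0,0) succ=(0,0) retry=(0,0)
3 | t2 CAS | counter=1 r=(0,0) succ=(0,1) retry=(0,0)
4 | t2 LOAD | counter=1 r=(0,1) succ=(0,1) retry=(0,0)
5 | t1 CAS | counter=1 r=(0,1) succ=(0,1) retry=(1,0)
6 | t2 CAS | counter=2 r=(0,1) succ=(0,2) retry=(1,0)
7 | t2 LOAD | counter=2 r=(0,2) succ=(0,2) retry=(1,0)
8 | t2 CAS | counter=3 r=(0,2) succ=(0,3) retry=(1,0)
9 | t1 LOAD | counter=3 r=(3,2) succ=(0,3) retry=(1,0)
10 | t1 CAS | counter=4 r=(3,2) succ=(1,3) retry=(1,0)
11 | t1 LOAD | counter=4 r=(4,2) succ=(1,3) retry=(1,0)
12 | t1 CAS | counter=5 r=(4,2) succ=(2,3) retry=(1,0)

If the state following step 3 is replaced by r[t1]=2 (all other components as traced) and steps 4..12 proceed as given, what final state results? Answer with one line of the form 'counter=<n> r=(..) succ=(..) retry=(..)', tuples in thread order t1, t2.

counter=5 r=(4,2) succ=(2,3) retry=(1,0)

state after step 3 := counter=1 r=(2,0) succ=(0,1) retry=(0,0)
4 | t2 LOAD | counter=1 r=(2,1) succ=(0,1) retry=(0,0)
5 | t1 CAS | counter=1 r=(2,1) succ=(0,1) retry=(1,0)
6 | t2 CAS | counter=2 r=(2,1) succ=(0,2) retry=(1,0)
7 | t2 LOAD | counter=2 r=(2,2) succ=(0,2) retry=(1,0)
8 | t2 CAS | counter=3 r=(2,2) succ=(0,3) retry=(1,0)
9 | t1 LOAD | counter=3 r=(3,2) succ=(0,3) retry=(1,0)
10 | t1 CAS | counter=4 r=(3,2) succ=(1,3) retry=(1,0)
11 | t1 LOAD | counter=4 r=(4,2) succ=(1,3) retry=(1,0)
12 | t1 CAS | counter=5 r=(4,2) succ=(2,3) retry=(1,0)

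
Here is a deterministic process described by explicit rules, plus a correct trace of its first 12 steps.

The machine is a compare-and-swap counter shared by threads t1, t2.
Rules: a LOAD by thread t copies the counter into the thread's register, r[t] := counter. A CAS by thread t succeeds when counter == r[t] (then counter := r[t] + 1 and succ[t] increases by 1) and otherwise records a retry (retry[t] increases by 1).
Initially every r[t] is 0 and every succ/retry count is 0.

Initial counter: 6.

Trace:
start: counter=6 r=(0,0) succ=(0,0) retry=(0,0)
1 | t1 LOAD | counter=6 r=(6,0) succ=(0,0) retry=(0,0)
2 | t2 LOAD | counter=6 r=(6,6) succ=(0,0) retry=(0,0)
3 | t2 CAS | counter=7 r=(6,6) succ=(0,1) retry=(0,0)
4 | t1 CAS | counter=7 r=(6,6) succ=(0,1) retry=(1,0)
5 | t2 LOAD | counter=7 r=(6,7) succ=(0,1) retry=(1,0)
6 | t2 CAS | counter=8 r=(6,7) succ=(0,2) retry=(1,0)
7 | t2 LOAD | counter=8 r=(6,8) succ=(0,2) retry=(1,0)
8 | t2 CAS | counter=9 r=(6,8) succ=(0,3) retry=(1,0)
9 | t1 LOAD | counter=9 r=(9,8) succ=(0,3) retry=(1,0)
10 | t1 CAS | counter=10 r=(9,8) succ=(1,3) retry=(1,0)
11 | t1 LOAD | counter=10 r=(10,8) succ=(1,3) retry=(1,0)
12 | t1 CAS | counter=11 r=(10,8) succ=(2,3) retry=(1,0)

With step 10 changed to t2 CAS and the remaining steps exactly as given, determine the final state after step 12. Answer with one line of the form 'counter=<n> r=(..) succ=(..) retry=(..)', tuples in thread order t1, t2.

counter=10 r=(9,8) succ=(1,3) retry=(1,1)

(re-executing from step 10 with the substitution; state before step 10: counter=9 r=(9,8) succ=(0,3) retry=(1,0))
10 | t2 CAS | counter=9 r=(9,8) succ=(0,3) retry=(1,1)
11 | t1 LOAD | counter=9 r=(9,8) succ=(0,3) retry=(1,1)
12 | t1 CAS | counter=10 r=(9,8) succ=(1,3) retry=(1,1)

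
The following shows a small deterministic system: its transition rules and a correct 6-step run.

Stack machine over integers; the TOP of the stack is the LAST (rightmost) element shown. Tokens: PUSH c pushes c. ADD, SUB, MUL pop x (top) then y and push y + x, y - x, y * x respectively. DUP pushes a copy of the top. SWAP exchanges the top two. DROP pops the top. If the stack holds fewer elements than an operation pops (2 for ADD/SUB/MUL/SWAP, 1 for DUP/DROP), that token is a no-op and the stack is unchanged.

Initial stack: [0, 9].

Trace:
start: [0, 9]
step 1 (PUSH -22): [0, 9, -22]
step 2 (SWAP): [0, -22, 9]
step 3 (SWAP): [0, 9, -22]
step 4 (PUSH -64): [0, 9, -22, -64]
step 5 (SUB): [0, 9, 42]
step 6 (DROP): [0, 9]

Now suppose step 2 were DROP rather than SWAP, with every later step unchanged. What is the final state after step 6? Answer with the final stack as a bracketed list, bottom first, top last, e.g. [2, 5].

(re-executing from step 2 with the substitution; state before step 2: [0, 9, -22])
step 2 (DROP): [0, 9]
step 3 (SWAP): [9, 0]
step 4 (PUSH -64): [9, 0, -64]
step 5 (SUB): [9, 64]
step 6 (DROP): [9]

[9]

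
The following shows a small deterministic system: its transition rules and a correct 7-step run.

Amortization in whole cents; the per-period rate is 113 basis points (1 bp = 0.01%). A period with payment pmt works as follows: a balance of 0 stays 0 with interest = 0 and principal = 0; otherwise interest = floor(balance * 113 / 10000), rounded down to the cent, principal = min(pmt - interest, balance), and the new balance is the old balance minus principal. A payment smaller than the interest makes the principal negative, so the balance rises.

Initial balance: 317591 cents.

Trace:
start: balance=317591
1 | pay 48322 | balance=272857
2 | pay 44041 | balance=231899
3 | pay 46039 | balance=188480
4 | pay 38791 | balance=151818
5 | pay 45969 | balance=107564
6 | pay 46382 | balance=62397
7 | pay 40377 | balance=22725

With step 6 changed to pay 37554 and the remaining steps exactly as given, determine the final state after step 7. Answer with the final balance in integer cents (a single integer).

31652

(re-executing from step 6 with the substitution; state before step 6: balance=107564)
6 | pay 37554 | balance=71225
7 | pay 40377 | balance=31652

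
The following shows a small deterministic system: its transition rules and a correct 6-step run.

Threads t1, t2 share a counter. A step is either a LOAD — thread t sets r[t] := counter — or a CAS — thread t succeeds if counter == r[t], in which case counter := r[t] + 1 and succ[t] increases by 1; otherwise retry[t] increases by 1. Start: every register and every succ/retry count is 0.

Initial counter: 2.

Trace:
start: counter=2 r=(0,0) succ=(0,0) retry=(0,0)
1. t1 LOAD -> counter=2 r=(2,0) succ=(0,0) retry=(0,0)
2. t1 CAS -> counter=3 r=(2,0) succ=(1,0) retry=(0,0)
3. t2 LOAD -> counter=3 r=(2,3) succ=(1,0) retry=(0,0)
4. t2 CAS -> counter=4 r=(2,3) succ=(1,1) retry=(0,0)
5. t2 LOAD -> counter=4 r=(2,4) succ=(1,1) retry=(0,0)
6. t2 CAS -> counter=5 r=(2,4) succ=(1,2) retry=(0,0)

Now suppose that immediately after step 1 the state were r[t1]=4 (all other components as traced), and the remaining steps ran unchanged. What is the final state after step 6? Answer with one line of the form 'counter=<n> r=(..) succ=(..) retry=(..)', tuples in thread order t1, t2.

counter=4 r=(4,3) succ=(0,2) retry=(1,0)

state after step 1 := counter=2 r=(4,0) succ=(0,0) retry=(0,0)
2. t1 CAS -> counter=2 r=(4,0) succ=(0,0) retry=(1,0)
3. t2 LOAD -> counter=2 r=(4,2) succ=(0,0) retry=(1,0)
4. t2 CAS -> counter=3 r=(4,2) succ=(0,1) retry=(1,0)
5. t2 LOAD -> counter=3 r=(4,3) succ=(0,1) retry=(1,0)
6. t2 CAS -> counter=4 r=(4,3) succ=(0,2) retry=(1,0)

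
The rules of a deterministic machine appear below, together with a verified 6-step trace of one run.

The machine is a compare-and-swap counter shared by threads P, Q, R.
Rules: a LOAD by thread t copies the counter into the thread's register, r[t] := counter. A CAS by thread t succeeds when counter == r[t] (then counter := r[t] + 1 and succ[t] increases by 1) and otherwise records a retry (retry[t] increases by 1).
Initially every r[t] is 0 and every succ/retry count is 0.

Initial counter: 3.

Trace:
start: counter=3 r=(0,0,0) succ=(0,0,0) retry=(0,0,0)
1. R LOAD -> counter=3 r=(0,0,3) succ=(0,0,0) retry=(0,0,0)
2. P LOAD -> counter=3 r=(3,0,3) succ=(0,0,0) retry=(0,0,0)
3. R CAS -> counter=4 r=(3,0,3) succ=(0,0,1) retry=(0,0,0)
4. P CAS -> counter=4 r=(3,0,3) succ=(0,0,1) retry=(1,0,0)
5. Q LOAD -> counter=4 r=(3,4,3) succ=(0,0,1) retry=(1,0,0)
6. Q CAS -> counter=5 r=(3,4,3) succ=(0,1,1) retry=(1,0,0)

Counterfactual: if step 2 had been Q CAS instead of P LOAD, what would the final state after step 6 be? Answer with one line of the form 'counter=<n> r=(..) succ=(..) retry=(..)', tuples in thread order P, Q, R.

counter=5 r=(0,4,3) succ=(0,1,1) retry=(1,1,0)

(re-executing from step 2 with the substitution; state before step 2: counter=3 r=(0,0,3) succ=(0,0,0) retry=(0,0,0))
2. Q CAS -> counter=3 r=(0,0,3) succ=(0,0,0) retry=(0,1,0)
3. R CAS -> counter=4 r=(0,0,3) succ=(0,0,1) retry=(0,1,0)
4. P CAS -> counter=4 r=(0,0,3) succ=(0,0,1) retry=(1,1,0)
5. Q LOAD -> counter=4 r=(0,4,3) succ=(0,0,1) retry=(1,1,0)
6. Q CAS -> counter=5 r=(0,4,3) succ=(0,1,1) retry=(1,1,0)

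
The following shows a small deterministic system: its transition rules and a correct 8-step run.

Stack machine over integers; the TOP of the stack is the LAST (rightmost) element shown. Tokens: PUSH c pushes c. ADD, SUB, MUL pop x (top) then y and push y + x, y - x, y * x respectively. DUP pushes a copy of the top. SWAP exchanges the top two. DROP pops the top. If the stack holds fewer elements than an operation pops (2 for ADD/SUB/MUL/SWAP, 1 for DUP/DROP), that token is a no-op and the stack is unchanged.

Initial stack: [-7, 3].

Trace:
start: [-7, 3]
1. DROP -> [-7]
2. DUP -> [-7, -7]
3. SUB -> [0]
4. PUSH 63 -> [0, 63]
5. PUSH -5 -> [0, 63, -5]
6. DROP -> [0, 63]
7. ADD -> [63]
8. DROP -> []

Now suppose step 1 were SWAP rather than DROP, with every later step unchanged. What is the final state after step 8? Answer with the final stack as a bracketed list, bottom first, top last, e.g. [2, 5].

(re-executing from step 1 with the substitution; state before step 1: [-7, 3])
1. SWAP -> [3, -7]
2. DUP -> [3, -7, -7]
3. SUB -> [3, 0]
4. PUSH 63 -> [3, 0, 63]
5. PUSH -5 -> [3, 0, 63, -5]
6. DROP -> [3, 0, 63]
7. ADD -> [3, 63]
8. DROP -> [3]

[3]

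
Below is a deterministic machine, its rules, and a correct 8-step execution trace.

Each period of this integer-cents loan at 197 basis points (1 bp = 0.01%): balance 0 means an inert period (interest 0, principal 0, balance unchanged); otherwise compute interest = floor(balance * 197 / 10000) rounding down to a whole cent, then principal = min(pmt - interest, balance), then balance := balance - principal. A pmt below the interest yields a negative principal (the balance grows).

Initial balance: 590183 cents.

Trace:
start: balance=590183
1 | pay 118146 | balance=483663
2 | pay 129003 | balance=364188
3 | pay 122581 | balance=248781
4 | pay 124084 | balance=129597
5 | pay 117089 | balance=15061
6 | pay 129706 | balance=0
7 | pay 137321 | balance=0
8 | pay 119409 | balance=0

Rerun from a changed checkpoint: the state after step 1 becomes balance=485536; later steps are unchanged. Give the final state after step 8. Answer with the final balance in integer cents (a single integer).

0

state after step 1 := balance=485536
2 | pay 129003 | balance=366098
3 | pay 122581 | balance=250729
4 | pay 124084 | balance=131584
5 | pay 117089 | balance=17087
6 | pay 129706 | balance=0
7 | pay 137321 | balance=0
8 | pay 119409 | balance=0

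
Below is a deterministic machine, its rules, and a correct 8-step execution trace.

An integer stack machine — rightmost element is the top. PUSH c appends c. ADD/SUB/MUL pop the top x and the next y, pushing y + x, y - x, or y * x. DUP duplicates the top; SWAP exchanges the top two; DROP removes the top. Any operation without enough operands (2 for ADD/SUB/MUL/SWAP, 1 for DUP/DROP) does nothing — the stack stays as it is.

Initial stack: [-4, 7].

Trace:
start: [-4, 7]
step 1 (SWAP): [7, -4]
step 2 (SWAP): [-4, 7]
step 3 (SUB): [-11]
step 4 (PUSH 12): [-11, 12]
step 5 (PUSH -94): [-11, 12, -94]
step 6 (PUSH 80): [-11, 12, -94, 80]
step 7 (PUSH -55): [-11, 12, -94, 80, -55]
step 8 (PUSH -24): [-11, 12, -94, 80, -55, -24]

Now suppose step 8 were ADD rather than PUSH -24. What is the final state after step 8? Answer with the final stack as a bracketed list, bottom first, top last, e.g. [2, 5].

[-11, 12, -94, 25]

(re-executing from step 8 with the substitution; state before step 8: [-11, 12, -94, 80, -55])
step 8 (ADD): [-11, 12, -94, 25]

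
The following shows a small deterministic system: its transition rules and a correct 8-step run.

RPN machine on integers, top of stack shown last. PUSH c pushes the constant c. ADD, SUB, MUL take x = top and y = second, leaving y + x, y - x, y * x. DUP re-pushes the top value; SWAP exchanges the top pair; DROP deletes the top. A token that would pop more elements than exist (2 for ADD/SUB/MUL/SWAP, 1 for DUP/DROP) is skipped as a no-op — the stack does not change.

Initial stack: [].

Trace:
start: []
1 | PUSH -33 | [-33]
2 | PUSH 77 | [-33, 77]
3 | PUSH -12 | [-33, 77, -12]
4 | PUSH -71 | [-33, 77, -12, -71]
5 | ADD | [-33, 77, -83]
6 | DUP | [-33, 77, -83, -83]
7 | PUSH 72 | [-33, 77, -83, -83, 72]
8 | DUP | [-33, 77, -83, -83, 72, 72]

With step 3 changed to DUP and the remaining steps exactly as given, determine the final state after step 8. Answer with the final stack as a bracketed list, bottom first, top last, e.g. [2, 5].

(re-executing from step 3 with the substitution; state before step 3: [-33, 77])
3 | DUP | [-33, 77, 77]
4 | PUSH -71 | [-33, 77, 77, -71]
5 | ADD | [-33, 77, 6]
6 | DUP | [-33, 77, 6, 6]
7 | PUSH 72 | [-33, 77, 6, 6, 72]
8 | DUP | [-33, 77, 6, 6, 72, 72]

[-33, 77, 6, 6, 72, 72]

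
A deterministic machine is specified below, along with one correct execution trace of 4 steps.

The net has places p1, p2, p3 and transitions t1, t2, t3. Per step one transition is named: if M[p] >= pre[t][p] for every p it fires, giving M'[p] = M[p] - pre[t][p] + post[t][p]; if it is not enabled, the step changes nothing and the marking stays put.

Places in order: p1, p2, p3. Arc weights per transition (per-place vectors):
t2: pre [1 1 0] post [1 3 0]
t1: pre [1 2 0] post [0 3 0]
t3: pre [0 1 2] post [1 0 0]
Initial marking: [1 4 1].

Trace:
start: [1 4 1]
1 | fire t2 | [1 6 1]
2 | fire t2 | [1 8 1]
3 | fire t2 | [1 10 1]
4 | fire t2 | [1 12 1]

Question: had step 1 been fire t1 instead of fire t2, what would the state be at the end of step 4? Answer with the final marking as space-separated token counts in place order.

0 5 1

(re-executing from step 1 with the substitution; state before step 1: [1 4 1])
1 | fire t1 | [0 5 1]
2 | fire t2 | [0 5 1]
3 | fire t2 | [0 5 1]
4 | fire t2 | [0 5 1]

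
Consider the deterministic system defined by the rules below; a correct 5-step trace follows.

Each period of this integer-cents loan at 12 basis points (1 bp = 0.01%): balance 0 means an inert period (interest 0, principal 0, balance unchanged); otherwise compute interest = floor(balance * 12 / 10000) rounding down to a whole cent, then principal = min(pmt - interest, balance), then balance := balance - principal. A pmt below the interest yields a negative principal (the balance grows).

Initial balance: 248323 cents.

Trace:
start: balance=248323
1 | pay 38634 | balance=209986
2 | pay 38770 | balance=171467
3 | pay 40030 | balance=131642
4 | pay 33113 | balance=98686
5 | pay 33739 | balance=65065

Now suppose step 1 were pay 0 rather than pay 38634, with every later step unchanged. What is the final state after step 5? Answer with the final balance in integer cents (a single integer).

(re-executing from step 1 with the substitution; state before step 1: balance=248323)
1 | pay 0 | balance=248620
2 | pay 38770 | balance=210148
3 | pay 40030 | balance=170370
4 | pay 33113 | balance=137461
5 | pay 33739 | balance=103886

103886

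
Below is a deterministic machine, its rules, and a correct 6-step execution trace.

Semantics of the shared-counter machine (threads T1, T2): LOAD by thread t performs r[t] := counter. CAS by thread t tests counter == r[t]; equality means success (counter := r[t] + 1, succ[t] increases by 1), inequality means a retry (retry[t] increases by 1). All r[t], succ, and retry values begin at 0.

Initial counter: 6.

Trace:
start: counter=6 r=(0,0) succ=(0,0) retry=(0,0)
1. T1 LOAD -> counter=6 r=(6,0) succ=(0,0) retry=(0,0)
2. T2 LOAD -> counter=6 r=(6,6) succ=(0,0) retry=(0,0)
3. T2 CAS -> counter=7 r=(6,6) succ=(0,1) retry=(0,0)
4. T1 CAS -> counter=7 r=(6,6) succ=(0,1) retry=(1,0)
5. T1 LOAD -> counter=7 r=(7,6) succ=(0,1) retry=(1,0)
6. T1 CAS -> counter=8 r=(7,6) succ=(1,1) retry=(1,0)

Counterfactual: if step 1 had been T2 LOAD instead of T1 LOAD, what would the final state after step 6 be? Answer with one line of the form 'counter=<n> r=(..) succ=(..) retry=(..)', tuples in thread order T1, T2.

(re-executing from step 1 with the substitution; state before step 1: counter=6 r=(0,0) succ=(0,0) retry=(0,0))
1. T2 LOAD -> counter=6 r=(0,6) succ=(0,0) retry=(0,0)
2. T2 LOAD -> counter=6 r=(0,6) succ=(0,0) retry=(0,0)
3. T2 CAS -> counter=7 r=(0,6) succ=(0,1) retry=(0,0)
4. T1 CAS -> counter=7 r=(0,6) succ=(0,1) retry=(1,0)
5. T1 LOAD -> counter=7 r=(7,6) succ=(0,1) retry=(1,0)
6. T1 CAS -> counter=8 r=(7,6) succ=(1,1) retry=(1,0)

counter=8 r=(7,6) succ=(1,1) retry=(1,0)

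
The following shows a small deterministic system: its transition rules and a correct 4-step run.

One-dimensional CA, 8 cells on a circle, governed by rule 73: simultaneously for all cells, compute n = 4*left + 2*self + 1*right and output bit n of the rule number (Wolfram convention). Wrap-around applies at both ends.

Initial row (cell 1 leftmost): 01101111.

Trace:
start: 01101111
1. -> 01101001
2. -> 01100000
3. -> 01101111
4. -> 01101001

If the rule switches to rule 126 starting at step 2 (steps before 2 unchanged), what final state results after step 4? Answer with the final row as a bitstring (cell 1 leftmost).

00000000

(re-executing steps 2..4 under rule 126; state before step 2: 01101001)
2. -> 11111111
3. -> 00000000
4. -> 00000000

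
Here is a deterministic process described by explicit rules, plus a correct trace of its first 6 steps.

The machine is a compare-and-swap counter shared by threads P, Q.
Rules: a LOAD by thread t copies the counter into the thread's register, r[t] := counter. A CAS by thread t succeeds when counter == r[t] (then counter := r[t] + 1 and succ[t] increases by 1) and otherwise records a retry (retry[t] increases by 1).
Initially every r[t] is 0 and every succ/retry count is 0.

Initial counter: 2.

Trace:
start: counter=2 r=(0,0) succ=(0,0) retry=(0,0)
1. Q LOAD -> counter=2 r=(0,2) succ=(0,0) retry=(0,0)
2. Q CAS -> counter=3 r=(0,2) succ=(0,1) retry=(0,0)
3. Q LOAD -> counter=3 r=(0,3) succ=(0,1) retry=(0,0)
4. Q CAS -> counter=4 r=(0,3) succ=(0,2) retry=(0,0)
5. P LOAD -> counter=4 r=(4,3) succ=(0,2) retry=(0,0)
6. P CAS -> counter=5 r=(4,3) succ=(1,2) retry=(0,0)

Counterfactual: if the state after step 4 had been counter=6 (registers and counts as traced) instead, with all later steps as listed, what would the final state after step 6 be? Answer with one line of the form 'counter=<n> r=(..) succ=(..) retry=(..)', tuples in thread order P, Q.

state after step 4 := counter=6 r=(0,3) succ=(0,2) retry=(0,0)
5. P LOAD -> counter=6 r=(6,3) succ=(0,2) retry=(0,0)
6. P CAS -> counter=7 r=(6,3) succ=(1,2) retry=(0,0)

counter=7 r=(6,3) succ=(1,2) retry=(0,0)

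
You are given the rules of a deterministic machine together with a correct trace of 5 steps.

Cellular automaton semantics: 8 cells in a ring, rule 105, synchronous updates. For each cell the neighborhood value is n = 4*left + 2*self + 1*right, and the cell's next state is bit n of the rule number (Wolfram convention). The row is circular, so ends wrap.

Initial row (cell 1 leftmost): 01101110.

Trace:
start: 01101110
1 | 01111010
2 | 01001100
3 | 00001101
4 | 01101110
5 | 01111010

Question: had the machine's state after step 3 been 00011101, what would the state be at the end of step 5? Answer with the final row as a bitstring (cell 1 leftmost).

00101110

state after step 3 := 00011101
4 | 01010110
5 | 00101110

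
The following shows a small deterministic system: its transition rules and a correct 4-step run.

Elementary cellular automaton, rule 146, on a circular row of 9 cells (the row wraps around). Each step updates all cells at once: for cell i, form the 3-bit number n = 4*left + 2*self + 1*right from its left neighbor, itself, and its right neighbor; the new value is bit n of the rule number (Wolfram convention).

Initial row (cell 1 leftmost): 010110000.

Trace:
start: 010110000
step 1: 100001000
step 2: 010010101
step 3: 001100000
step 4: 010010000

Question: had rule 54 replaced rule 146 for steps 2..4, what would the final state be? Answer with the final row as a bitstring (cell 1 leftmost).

010010111

(re-executing steps 2..4 under rule 54; state before step 2: 100001000)
step 2: 110011101
step 3: 001100010
step 4: 010010111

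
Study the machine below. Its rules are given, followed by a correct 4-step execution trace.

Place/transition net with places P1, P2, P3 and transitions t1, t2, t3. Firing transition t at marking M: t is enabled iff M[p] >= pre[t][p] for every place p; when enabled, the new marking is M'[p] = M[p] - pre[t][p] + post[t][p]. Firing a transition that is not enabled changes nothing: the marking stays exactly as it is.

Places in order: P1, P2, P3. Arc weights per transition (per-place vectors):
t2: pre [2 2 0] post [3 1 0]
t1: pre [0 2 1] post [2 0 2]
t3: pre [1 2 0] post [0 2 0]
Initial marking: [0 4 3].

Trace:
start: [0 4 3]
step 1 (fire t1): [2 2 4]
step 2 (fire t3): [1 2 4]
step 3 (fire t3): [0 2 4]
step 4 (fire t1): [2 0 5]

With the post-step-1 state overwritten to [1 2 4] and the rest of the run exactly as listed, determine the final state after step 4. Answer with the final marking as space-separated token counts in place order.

2 0 5

state after step 1 := [1 2 4]
step 2 (fire t3): [0 2 4]
step 3 (fire t3): [0 2 4]
step 4 (fire t1): [2 0 5]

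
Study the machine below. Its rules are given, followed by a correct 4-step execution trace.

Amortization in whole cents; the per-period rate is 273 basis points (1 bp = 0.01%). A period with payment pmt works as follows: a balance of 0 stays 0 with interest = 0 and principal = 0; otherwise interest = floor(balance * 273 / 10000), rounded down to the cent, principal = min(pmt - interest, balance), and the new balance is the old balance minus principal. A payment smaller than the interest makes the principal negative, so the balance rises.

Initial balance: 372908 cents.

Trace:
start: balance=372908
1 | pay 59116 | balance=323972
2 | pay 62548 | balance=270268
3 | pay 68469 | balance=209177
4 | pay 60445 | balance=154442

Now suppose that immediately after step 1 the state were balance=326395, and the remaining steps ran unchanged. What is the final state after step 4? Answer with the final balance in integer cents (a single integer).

157069

state after step 1 := balance=326395
2 | pay 62548 | balance=272757
3 | pay 68469 | balance=211734
4 | pay 60445 | balance=157069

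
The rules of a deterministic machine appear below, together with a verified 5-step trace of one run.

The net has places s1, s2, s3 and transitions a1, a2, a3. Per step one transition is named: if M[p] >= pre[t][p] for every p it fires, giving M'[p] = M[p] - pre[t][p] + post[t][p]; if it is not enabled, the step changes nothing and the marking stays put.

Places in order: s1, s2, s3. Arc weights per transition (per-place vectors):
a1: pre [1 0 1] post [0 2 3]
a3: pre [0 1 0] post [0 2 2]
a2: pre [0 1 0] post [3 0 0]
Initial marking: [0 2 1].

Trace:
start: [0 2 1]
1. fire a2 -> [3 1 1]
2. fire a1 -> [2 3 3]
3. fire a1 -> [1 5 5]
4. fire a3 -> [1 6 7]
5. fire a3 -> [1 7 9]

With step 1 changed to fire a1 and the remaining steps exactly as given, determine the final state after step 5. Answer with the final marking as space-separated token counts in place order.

0 4 5

(re-executing from step 1 with the substitution; state before step 1: [0 2 1])
1. fire a1 -> [0 2 1]
2. fire a1 -> [0 2 1]
3. fire a1 -> [0 2 1]
4. fire a3 -> [0 3 3]
5. fire a3 -> [0 4 5]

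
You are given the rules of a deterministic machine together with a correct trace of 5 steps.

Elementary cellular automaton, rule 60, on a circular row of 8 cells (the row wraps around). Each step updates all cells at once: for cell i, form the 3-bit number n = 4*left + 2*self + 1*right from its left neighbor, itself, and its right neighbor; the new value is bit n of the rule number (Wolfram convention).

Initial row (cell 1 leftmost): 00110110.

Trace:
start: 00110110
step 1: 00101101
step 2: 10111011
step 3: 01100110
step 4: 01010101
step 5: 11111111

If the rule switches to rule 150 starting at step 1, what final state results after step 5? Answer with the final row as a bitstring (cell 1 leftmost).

(re-executing steps 1..5 under rule 150; state before step 1: 00110110)
step 1: 01000001
step 2: 01100011
step 3: 00010100
step 4: 00110110
step 5: 01000001

01000001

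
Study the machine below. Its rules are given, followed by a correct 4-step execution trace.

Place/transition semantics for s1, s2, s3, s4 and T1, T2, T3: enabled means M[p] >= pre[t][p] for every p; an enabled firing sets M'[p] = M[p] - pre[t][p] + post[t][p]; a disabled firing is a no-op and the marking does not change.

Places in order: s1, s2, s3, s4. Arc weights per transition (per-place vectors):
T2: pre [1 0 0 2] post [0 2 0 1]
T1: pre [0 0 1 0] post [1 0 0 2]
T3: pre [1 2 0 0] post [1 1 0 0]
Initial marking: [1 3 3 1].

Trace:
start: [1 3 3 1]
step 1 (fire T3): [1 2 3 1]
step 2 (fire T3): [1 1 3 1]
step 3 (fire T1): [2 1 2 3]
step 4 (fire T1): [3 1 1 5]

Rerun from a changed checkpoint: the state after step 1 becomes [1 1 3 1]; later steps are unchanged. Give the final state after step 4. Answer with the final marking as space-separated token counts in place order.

state after step 1 := [1 1 3 1]
step 2 (fire T3): [1 1 3 1]
step 3 (fire T1): [2 1 2 3]
step 4 (fire T1): [3 1 1 5]

3 1 1 5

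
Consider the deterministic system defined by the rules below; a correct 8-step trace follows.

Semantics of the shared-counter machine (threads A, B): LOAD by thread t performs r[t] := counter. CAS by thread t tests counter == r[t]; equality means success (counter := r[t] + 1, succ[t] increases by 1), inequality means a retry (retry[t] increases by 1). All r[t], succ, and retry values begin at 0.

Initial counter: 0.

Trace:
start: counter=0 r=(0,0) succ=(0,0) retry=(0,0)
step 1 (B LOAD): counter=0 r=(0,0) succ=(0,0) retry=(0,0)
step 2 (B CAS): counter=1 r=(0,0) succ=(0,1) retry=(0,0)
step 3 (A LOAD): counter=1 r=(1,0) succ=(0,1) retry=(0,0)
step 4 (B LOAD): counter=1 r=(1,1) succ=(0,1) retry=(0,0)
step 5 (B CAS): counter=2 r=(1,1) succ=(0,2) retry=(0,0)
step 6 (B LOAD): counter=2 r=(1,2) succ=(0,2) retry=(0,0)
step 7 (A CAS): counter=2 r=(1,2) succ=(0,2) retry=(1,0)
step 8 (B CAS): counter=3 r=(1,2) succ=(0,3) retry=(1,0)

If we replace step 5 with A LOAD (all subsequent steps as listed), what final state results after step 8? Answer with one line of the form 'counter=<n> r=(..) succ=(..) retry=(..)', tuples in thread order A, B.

counter=2 r=(1,1) succ=(1,1) retry=(0,1)

(re-executing from step 5 with the substitution; state before step 5: counter=1 r=(1,1) succ=(0,1) retry=(0,0))
step 5 (A LOAD): counter=1 r=(1,1) succ=(0,1) retry=(0,0)
step 6 (B LOAD): counter=1 r=(1,1) succ=(0,1) retry=(0,0)
step 7 (A CAS): counter=2 r=(1,1) succ=(1,1) retry=(0,0)
step 8 (B CAS): counter=2 r=(1,1) succ=(1,1) retry=(0,1)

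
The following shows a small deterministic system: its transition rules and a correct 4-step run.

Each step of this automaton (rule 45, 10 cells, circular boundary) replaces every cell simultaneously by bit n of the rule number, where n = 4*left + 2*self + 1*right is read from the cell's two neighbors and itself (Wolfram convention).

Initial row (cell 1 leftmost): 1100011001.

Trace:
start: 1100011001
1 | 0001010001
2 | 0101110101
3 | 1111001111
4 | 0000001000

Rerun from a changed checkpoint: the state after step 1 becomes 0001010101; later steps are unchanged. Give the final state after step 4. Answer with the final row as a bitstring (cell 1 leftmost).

state after step 1 := 0001010101
2 | 0101111111
3 | 1111000000
4 | 1000011110

1000011110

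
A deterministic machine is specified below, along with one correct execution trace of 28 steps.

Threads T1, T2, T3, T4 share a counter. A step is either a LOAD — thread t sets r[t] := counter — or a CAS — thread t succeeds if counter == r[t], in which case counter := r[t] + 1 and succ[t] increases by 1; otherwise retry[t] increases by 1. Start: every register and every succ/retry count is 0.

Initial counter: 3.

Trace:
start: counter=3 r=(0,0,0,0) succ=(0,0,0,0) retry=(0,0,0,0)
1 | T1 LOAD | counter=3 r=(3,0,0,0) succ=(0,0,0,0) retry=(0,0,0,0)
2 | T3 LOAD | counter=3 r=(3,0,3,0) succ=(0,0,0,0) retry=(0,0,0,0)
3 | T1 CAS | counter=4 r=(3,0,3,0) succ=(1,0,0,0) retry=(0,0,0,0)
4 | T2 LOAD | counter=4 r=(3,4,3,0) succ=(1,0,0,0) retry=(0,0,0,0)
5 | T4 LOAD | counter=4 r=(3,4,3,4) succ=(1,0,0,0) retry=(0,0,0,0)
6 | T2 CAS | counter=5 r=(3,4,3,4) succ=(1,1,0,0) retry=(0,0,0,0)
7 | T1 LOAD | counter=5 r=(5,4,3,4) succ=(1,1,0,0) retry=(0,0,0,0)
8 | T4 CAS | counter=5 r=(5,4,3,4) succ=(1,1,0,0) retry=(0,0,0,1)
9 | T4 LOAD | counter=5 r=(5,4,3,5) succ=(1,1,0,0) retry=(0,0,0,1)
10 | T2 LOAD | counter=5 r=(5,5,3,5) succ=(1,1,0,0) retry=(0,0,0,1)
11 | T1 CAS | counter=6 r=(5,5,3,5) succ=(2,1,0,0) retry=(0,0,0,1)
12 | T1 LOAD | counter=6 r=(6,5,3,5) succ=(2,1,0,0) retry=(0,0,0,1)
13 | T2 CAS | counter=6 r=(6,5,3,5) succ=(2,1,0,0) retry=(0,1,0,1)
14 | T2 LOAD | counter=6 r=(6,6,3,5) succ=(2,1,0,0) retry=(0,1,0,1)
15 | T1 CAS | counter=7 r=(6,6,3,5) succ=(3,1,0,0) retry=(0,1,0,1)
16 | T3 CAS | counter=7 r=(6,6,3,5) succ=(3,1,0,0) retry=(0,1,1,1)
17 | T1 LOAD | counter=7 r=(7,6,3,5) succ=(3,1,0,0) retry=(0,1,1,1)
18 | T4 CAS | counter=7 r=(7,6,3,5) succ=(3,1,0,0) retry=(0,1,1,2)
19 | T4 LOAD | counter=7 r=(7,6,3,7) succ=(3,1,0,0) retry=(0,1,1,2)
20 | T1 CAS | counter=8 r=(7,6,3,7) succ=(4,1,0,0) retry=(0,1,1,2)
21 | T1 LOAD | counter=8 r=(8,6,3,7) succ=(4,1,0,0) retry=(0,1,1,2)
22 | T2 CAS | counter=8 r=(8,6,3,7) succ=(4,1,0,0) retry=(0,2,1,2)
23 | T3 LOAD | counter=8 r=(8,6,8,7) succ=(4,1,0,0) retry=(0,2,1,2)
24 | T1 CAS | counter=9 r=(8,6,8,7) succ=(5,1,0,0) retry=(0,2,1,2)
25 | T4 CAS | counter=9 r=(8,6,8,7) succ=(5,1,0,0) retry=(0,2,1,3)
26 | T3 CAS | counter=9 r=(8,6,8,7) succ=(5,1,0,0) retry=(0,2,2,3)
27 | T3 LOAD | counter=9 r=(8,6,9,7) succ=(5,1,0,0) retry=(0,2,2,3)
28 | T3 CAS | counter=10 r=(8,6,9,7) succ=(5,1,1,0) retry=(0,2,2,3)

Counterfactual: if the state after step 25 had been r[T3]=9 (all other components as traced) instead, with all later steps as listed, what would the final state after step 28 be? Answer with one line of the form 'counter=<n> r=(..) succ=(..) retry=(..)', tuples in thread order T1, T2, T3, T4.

state after step 25 := counter=9 r=(8,6,9,7) succ=(5,1,0,0) retry=(0,2,1,3)
26 | T3 CAS | counter=10 r=(8,6,9,7) succ=(5,1,1,0) retry=(0,2,1,3)
27 | T3 LOAD | counter=10 r=(8,6,10,7) succ=(5,1,1,0) retry=(0,2,1,3)
28 | T3 CAS | counter=11 r=(8,6,10,7) succ=(5,1,2,0) retry=(0,2,1,3)

counter=11 r=(8,6,10,7) succ=(5,1,2,0) retry=(0,2,1,3)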